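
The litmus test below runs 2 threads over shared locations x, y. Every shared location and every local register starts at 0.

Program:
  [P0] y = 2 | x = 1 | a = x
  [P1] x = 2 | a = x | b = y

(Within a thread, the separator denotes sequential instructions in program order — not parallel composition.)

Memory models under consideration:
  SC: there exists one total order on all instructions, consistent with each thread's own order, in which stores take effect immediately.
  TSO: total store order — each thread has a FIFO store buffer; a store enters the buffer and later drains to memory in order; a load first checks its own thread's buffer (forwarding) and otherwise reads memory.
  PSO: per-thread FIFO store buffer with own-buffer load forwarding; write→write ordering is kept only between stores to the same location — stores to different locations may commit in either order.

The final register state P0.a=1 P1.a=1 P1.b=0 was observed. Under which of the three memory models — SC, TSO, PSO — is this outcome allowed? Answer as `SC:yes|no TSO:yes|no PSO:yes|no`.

SC:no TSO:no PSO:yes

outcome vector order: (P0.a,P1.a,P1.b)
[SC] allowed = {<1 1 2>, <1 2 0>, <1 2 2>, <2 2 2>}
[TSO] allowed = {<1 1 2>, <1 2 0>, <1 2 2>, <2 2 0>, <2 2 2>}
[PSO] allowed = {<1 1 0>, <1 1 2>, <1 2 0>, <1 2 2>, <2 2 0>, <2 2 2>}
target <1 1 0> ∈ {PSO}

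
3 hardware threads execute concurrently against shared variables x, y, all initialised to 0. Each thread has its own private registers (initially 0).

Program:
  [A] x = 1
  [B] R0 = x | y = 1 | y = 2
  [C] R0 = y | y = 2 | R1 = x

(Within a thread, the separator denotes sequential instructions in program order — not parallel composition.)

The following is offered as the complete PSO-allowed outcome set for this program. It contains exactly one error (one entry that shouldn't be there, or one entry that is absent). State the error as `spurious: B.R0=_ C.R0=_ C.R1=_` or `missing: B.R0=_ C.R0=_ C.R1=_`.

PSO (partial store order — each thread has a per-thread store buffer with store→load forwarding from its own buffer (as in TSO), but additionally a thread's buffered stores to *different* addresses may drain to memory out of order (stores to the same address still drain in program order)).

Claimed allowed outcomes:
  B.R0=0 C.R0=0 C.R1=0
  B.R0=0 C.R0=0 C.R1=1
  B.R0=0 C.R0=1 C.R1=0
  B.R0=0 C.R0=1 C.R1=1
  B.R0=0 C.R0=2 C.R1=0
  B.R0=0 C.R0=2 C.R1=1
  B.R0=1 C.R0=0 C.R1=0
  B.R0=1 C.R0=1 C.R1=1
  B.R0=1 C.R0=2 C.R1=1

missing: B.R0=1 C.R0=0 C.R1=1

outcome vector order: (B.R0,C.R0,C.R1)
PSO (10): <0 0 0>; <0 0 1>; <0 1 0>; <0 1 1>; <0 2 0>; <0 2 1>; <1 0 0>; <1 0 1>; <1 1 1>; <1 2 1>
PSO∖claimed = {<1 0 1>}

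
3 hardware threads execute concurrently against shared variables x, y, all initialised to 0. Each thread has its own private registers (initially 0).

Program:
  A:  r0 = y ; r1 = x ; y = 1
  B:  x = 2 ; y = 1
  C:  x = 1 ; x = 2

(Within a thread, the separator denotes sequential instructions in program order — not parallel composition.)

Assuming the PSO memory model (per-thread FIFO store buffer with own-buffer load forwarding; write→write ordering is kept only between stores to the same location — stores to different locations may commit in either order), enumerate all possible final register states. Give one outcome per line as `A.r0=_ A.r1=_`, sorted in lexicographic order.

A.r0=0 A.r1=0
A.r0=0 A.r1=1
A.r0=0 A.r1=2
A.r0=1 A.r1=0
A.r0=1 A.r1=1
A.r0=1 A.r1=2

outcome vector order: (A.r0,A.r1)
|PSO outcomes| = 6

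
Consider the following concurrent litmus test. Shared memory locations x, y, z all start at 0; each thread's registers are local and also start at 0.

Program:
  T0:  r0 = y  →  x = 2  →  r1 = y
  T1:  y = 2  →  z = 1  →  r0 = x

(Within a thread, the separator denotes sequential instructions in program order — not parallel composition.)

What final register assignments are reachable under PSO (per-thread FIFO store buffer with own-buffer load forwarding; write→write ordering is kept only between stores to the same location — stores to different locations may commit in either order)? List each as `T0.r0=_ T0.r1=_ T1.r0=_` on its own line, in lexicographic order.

outcome vector order: (T0.r0,T0.r1,T1.r0)
|PSO outcomes| = 6

T0.r0=0 T0.r1=0 T1.r0=0
T0.r0=0 T0.r1=0 T1.r0=2
T0.r0=0 T0.r1=2 T1.r0=0
T0.r0=0 T0.r1=2 T1.r0=2
T0.r0=2 T0.r1=2 T1.r0=0
T0.r0=2 T0.r1=2 T1.r0=2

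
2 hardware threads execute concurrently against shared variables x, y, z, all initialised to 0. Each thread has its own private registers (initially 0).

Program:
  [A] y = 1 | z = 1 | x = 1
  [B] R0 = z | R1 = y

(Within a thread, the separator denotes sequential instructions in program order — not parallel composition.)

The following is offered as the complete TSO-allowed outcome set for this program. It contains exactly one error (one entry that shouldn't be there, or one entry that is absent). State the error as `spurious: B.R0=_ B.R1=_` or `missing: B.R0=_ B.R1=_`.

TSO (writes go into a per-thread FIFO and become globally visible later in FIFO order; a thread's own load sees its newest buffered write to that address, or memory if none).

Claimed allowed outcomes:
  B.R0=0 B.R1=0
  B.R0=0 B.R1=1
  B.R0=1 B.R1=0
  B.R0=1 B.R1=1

outcome vector order: (B.R0,B.R1)
under TSO → <0 0> <0 1> <1 1>
claimed∖TSO = {<1 0>}

spurious: B.R0=1 B.R1=0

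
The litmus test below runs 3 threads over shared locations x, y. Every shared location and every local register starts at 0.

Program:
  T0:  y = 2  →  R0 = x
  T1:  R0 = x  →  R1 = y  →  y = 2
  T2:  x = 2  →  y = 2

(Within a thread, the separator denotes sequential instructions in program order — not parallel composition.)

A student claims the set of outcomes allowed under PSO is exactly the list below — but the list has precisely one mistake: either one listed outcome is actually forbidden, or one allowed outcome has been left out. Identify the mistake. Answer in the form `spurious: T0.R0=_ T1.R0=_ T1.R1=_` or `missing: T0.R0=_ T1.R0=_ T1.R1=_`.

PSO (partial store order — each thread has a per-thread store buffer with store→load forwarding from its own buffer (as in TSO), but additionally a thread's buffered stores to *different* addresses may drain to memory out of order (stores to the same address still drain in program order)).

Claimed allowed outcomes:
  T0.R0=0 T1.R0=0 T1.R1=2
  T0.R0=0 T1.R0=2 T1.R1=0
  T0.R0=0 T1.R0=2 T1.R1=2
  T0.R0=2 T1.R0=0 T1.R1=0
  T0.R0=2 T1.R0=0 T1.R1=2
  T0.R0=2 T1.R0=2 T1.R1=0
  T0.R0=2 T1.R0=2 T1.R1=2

missing: T0.R0=0 T1.R0=0 T1.R1=0

outcome vector order: (T0.R0,T1.R0,T1.R1)
PSO: 8 outcomes — {000, 002, 020, 022, 200, 202, 220, 222}
PSO∖claimed = {000}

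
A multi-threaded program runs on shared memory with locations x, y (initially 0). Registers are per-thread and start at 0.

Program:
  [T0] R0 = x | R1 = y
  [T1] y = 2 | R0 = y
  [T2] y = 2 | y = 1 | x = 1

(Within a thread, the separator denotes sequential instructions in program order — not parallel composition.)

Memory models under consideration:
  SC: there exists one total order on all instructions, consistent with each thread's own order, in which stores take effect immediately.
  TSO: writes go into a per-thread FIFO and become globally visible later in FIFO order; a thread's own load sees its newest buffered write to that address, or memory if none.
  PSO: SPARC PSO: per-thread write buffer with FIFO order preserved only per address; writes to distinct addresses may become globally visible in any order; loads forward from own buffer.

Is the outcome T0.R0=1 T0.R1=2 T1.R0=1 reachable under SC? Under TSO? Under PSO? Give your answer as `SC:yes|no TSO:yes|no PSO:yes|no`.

SC:no TSO:no PSO:yes

outcome vector order: (T0.R0,T0.R1,T1.R0)
[SC] allowed = {0/0/1; 0/0/2; 0/1/1; 0/1/2; 0/2/1; 0/2/2; 1/1/1; 1/1/2; 1/2/2}
[TSO] allowed = {0/0/1; 0/0/2; 0/1/1; 0/1/2; 0/2/1; 0/2/2; 1/1/1; 1/1/2; 1/2/2}
[PSO] allowed = {0/0/1; 0/0/2; 0/1/1; 0/1/2; 0/2/1; 0/2/2; 1/0/1; 1/0/2; 1/1/1; 1/1/2; 1/2/1; 1/2/2}
target 1/2/1 ∈ {PSO}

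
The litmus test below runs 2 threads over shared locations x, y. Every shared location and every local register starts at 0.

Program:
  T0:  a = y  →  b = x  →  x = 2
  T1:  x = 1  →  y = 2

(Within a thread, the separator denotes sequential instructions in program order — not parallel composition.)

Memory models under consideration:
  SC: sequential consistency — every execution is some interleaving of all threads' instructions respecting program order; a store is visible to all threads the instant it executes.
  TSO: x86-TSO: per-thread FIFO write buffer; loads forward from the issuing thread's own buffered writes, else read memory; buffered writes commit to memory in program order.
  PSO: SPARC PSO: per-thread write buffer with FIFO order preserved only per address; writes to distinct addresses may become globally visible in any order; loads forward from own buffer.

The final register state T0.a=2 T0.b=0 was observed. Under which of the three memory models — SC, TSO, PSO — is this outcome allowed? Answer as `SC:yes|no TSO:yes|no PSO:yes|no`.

SC:no TSO:no PSO:yes

outcome vector order: (T0.a,T0.b)
SC (3): 00; 01; 21
TSO (3): 00; 01; 21
PSO (4): 00; 01; 20; 21
target 20 ∈ {PSO}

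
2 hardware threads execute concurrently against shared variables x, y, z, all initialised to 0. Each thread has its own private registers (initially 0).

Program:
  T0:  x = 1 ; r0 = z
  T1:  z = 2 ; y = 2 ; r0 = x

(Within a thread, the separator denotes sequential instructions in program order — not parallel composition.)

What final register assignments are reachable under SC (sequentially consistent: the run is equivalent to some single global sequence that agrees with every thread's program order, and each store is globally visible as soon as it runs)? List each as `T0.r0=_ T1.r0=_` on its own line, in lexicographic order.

T0.r0=0 T1.r0=1
T0.r0=2 T1.r0=0
T0.r0=2 T1.r0=1

outcome vector order: (T0.r0,T1.r0)
|SC outcomes| = 3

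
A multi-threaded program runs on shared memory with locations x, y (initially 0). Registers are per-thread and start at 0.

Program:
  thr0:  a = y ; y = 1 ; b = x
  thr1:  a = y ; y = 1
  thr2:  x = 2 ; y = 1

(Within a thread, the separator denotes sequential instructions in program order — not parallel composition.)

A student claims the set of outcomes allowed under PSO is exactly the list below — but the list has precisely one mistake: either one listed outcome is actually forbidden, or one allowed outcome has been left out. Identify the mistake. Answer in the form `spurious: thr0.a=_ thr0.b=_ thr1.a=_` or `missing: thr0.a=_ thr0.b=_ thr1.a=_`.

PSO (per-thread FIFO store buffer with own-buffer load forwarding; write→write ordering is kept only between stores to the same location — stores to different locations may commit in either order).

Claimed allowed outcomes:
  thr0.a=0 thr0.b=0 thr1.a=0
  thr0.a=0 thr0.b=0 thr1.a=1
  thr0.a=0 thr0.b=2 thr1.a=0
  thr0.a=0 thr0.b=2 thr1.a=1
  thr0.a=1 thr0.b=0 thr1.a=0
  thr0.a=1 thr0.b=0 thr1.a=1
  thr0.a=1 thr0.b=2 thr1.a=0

missing: thr0.a=1 thr0.b=2 thr1.a=1

outcome vector order: (thr0.a,thr0.b,thr1.a)
PSO (8): 000 001 020 021 100 101 120 121
PSO∖claimed = {121}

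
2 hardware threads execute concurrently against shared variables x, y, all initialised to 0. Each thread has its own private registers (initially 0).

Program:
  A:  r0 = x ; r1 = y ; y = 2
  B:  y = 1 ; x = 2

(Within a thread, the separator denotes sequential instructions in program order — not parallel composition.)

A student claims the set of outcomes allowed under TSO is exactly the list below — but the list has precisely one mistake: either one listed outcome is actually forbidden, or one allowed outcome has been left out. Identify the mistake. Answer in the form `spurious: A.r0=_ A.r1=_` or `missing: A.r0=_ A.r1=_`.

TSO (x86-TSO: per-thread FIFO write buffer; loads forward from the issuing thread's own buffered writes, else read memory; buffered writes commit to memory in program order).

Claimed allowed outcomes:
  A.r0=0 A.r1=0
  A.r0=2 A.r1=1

missing: A.r0=0 A.r1=1

outcome vector order: (A.r0,A.r1)
[TSO] allowed = {(0,0); (0,1); (2,1)}
TSO∖claimed = {(0,1)}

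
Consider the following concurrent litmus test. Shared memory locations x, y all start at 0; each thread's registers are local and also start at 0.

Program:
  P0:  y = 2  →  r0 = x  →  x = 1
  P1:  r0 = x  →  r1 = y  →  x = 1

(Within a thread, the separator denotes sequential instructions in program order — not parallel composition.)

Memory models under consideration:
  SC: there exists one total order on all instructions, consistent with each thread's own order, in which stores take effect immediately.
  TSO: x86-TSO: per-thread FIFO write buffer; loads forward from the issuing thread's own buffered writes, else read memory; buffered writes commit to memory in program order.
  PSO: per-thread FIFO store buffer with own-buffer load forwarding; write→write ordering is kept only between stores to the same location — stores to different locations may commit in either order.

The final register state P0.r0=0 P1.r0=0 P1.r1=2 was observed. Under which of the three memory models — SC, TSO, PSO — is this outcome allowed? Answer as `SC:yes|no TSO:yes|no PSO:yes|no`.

SC:yes TSO:yes PSO:yes

outcome vector order: (P0.r0,P1.r0,P1.r1)
[SC] allowed = {000, 002, 012, 100, 102}
[TSO] allowed = {000, 002, 012, 100, 102}
[PSO] allowed = {000, 002, 010, 012, 100, 102}
target 002 ∈ {SC,TSO,PSO}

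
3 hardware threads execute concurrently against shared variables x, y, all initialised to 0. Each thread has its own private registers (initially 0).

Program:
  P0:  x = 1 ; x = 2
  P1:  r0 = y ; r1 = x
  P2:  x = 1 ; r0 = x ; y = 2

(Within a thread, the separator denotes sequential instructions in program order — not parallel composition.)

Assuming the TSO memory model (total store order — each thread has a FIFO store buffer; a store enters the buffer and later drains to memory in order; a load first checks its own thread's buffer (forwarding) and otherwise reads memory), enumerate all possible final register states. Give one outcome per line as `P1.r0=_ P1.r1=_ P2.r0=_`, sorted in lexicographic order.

P1.r0=0 P1.r1=0 P2.r0=1
P1.r0=0 P1.r1=0 P2.r0=2
P1.r0=0 P1.r1=1 P2.r0=1
P1.r0=0 P1.r1=1 P2.r0=2
P1.r0=0 P1.r1=2 P2.r0=1
P1.r0=0 P1.r1=2 P2.r0=2
P1.r0=2 P1.r1=1 P2.r0=1
P1.r0=2 P1.r1=2 P2.r0=1
P1.r0=2 P1.r1=2 P2.r0=2

outcome vector order: (P1.r0,P1.r1,P2.r0)
|TSO outcomes| = 9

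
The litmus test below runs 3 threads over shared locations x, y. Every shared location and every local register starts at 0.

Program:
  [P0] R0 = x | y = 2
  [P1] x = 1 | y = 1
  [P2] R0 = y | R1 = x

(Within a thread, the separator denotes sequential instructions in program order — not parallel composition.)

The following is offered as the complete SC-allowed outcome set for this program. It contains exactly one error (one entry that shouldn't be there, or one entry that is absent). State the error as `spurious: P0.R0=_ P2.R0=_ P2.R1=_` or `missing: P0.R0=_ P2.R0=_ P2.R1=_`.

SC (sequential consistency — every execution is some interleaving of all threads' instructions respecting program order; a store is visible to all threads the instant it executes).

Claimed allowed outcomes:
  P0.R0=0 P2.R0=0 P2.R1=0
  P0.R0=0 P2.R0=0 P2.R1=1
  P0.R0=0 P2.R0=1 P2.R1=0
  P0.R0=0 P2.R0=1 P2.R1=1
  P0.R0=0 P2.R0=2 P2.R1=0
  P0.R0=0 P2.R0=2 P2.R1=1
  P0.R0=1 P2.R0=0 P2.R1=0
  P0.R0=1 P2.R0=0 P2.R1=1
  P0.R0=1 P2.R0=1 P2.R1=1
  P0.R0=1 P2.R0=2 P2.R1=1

outcome vector order: (P0.R0,P2.R0,P2.R1)
SC (9): 000; 001; 011; 020; 021; 100; 101; 111; 121
claimed∖SC = {010}

spurious: P0.R0=0 P2.R0=1 P2.R1=0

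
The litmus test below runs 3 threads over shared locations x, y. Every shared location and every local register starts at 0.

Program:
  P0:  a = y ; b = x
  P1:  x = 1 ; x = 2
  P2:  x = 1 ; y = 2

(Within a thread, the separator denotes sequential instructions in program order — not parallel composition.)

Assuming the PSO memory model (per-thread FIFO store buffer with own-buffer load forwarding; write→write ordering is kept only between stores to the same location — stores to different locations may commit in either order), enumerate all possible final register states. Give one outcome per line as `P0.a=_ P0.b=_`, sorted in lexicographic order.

outcome vector order: (P0.a,P0.b)
|PSO outcomes| = 6

P0.a=0 P0.b=0
P0.a=0 P0.b=1
P0.a=0 P0.b=2
P0.a=2 P0.b=0
P0.a=2 P0.b=1
P0.a=2 P0.b=2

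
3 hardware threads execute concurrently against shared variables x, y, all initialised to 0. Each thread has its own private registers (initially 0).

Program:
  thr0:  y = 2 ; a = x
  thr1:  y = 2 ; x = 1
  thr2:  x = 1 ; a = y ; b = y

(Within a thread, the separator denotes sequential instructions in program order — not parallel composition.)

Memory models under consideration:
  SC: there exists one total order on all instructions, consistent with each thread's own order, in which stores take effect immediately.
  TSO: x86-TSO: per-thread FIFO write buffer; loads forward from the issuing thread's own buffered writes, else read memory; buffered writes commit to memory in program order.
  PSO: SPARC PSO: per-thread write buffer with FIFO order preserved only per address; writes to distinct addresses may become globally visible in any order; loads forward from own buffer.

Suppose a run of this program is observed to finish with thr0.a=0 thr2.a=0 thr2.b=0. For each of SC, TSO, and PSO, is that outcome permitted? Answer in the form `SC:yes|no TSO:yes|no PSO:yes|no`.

outcome vector order: (thr0.a,thr2.a,thr2.b)
SC (4): 0/2/2, 1/0/0, 1/0/2, 1/2/2
TSO (6): 0/0/0, 0/0/2, 0/2/2, 1/0/0, 1/0/2, 1/2/2
PSO (6): 0/0/0, 0/0/2, 0/2/2, 1/0/0, 1/0/2, 1/2/2
target 0/0/0 ∈ {TSO,PSO}

SC:no TSO:yes PSO:yes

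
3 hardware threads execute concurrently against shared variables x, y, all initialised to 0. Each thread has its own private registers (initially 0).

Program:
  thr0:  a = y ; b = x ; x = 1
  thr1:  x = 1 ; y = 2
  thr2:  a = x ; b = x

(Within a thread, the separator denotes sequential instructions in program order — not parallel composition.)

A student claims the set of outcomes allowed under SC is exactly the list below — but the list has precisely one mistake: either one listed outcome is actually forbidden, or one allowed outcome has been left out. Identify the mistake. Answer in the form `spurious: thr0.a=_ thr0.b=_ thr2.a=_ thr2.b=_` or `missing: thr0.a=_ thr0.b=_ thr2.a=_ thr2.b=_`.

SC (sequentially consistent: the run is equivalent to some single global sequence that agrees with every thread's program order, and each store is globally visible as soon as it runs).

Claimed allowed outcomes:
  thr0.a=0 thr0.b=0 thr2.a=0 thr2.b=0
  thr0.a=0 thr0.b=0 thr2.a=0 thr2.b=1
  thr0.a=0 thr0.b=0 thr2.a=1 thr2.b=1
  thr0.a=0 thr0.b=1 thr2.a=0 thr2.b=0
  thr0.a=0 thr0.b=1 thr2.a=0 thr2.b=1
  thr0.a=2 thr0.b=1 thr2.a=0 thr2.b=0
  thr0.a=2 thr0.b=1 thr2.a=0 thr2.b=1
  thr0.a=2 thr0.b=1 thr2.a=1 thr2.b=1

outcome vector order: (thr0.a,thr0.b,thr2.a,thr2.b)
[SC] allowed = {(0,0,0,0), (0,0,0,1), (0,0,1,1), (0,1,0,0), (0,1,0,1), (0,1,1,1), (2,1,0,0), (2,1,0,1), (2,1,1,1)}
SC∖claimed = {(0,1,1,1)}

missing: thr0.a=0 thr0.b=1 thr2.a=1 thr2.b=1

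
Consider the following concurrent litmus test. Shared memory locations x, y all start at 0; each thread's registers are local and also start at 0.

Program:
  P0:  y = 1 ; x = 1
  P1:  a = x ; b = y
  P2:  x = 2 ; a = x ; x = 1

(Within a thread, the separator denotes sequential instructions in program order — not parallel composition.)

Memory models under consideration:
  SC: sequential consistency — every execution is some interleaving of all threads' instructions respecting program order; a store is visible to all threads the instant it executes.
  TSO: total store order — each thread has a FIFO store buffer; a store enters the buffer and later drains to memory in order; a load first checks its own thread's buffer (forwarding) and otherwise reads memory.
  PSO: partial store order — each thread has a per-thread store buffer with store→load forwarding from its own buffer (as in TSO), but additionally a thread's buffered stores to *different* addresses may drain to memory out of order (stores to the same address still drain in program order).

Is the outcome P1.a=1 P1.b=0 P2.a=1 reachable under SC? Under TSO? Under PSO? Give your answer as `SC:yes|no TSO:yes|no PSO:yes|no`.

outcome vector order: (P1.a,P1.b,P2.a)
[SC] allowed = {0/0/1 0/0/2 0/1/1 0/1/2 1/0/2 1/1/1 1/1/2 2/0/1 2/0/2 2/1/1 2/1/2}
[TSO] allowed = {0/0/1 0/0/2 0/1/1 0/1/2 1/0/2 1/1/1 1/1/2 2/0/1 2/0/2 2/1/1 2/1/2}
[PSO] allowed = {0/0/1 0/0/2 0/1/1 0/1/2 1/0/1 1/0/2 1/1/1 1/1/2 2/0/1 2/0/2 2/1/1 2/1/2}
target 1/0/1 ∈ {PSO}

SC:no TSO:no PSO:yes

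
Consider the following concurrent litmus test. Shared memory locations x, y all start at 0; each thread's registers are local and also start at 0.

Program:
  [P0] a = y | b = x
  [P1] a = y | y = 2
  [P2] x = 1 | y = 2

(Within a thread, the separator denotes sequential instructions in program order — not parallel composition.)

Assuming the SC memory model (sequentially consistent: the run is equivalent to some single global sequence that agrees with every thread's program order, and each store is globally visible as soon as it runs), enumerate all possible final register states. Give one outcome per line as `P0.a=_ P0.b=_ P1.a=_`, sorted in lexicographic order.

outcome vector order: (P0.a,P0.b,P1.a)
|SC outcomes| = 7

P0.a=0 P0.b=0 P1.a=0
P0.a=0 P0.b=0 P1.a=2
P0.a=0 P0.b=1 P1.a=0
P0.a=0 P0.b=1 P1.a=2
P0.a=2 P0.b=0 P1.a=0
P0.a=2 P0.b=1 P1.a=0
P0.a=2 P0.b=1 P1.a=2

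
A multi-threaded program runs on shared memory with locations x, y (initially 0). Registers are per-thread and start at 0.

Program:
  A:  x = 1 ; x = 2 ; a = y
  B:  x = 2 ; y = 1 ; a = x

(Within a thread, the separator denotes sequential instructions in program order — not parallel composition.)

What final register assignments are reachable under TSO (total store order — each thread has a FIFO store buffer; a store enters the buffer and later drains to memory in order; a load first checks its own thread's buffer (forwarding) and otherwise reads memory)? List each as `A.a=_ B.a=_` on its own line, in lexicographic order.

A.a=0 B.a=1
A.a=0 B.a=2
A.a=1 B.a=1
A.a=1 B.a=2

outcome vector order: (A.a,B.a)
|TSO outcomes| = 4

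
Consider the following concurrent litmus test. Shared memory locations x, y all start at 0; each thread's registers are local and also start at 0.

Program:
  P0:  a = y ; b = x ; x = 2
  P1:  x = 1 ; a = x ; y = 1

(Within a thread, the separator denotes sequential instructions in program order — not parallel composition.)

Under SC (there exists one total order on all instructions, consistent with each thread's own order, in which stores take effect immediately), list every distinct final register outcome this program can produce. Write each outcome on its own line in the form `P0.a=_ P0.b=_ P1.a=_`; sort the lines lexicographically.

outcome vector order: (P0.a,P0.b,P1.a)
|SC outcomes| = 5

P0.a=0 P0.b=0 P1.a=1
P0.a=0 P0.b=0 P1.a=2
P0.a=0 P0.b=1 P1.a=1
P0.a=0 P0.b=1 P1.a=2
P0.a=1 P0.b=1 P1.a=1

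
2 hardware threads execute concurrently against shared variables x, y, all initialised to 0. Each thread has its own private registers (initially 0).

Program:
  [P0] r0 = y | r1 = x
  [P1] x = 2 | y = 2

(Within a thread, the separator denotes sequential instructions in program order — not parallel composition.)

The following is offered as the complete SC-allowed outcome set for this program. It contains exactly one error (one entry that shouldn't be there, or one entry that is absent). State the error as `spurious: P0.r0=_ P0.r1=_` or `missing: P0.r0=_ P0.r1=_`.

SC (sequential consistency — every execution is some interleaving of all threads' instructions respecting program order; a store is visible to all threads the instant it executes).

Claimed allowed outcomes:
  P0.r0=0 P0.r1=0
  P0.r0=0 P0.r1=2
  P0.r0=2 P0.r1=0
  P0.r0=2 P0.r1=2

spurious: P0.r0=2 P0.r1=0

outcome vector order: (P0.r0,P0.r1)
[SC] allowed = {00 02 22}
claimed∖SC = {20}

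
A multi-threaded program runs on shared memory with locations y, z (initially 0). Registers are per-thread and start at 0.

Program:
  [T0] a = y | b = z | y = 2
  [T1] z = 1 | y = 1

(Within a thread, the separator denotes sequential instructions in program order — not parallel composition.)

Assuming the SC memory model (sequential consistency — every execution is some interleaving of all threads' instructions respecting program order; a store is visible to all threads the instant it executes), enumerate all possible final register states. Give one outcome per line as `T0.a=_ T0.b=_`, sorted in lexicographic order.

T0.a=0 T0.b=0
T0.a=0 T0.b=1
T0.a=1 T0.b=1

outcome vector order: (T0.a,T0.b)
|SC outcomes| = 3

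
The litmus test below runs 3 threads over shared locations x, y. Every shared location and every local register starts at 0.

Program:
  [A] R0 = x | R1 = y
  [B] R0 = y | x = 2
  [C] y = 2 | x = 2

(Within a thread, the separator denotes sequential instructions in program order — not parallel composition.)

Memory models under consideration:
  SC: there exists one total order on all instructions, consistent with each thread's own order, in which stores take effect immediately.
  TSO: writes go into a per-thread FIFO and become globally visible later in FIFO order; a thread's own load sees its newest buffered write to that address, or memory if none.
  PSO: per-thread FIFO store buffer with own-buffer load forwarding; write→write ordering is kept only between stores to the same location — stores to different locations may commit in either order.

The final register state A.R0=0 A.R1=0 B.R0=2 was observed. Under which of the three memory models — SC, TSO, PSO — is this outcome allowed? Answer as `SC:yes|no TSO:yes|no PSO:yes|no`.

SC:yes TSO:yes PSO:yes

outcome vector order: (A.R0,A.R1,B.R0)
[SC] allowed = {0/0/0 0/0/2 0/2/0 0/2/2 2/0/0 2/2/0 2/2/2}
[TSO] allowed = {0/0/0 0/0/2 0/2/0 0/2/2 2/0/0 2/2/0 2/2/2}
[PSO] allowed = {0/0/0 0/0/2 0/2/0 0/2/2 2/0/0 2/0/2 2/2/0 2/2/2}
target 0/0/2 ∈ {SC,TSO,PSO}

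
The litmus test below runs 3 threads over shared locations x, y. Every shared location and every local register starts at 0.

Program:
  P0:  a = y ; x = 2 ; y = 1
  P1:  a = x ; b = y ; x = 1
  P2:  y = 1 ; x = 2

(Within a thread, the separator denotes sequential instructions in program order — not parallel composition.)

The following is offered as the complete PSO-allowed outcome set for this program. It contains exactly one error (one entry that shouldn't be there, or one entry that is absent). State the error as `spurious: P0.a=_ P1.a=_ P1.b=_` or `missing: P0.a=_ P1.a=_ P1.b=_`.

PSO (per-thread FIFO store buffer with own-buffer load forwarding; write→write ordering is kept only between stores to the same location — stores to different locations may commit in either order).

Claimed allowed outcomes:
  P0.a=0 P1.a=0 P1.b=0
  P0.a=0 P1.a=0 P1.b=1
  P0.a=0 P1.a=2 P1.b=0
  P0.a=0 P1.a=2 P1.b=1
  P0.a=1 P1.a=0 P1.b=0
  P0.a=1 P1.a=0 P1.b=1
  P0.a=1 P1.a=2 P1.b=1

outcome vector order: (P0.a,P1.a,P1.b)
under PSO → 0/0/0; 0/0/1; 0/2/0; 0/2/1; 1/0/0; 1/0/1; 1/2/0; 1/2/1
PSO∖claimed = {1/2/0}

missing: P0.a=1 P1.a=2 P1.b=0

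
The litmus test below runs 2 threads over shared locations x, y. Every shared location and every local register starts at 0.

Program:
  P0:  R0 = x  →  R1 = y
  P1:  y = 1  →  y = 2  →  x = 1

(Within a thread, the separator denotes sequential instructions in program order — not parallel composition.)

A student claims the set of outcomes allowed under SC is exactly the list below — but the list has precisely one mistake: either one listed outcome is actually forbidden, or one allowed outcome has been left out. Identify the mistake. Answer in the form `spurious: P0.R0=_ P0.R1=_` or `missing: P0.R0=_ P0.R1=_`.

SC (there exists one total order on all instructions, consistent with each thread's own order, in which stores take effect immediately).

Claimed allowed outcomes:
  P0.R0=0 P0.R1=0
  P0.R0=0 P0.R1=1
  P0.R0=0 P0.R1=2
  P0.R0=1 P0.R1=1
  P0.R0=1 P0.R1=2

outcome vector order: (P0.R0,P0.R1)
under SC → <0 0>, <0 1>, <0 2>, <1 2>
claimed∖SC = {<1 1>}

spurious: P0.R0=1 P0.R1=1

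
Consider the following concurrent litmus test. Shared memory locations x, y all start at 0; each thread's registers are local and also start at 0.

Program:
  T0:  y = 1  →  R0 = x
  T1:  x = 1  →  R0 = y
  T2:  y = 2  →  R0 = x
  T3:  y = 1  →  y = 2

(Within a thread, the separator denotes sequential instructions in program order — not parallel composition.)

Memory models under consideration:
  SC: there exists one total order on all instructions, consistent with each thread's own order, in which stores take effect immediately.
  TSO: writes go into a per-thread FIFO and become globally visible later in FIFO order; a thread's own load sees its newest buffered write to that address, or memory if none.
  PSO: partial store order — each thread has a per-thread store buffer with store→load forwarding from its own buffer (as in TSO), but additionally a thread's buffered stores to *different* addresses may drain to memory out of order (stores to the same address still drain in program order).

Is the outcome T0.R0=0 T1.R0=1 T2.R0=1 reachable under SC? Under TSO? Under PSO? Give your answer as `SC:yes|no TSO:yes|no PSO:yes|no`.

SC:yes TSO:yes PSO:yes

outcome vector order: (T0.R0,T1.R0,T2.R0)
SC: 9 outcomes — {0/1/0, 0/1/1, 0/2/0, 0/2/1, 1/0/1, 1/1/0, 1/1/1, 1/2/0, 1/2/1}
TSO: 12 outcomes — {0/0/0, 0/0/1, 0/1/0, 0/1/1, 0/2/0, 0/2/1, 1/0/0, 1/0/1, 1/1/0, 1/1/1, 1/2/0, 1/2/1}
PSO: 12 outcomes — {0/0/0, 0/0/1, 0/1/0, 0/1/1, 0/2/0, 0/2/1, 1/0/0, 1/0/1, 1/1/0, 1/1/1, 1/2/0, 1/2/1}
target 0/1/1 ∈ {SC,TSO,PSO}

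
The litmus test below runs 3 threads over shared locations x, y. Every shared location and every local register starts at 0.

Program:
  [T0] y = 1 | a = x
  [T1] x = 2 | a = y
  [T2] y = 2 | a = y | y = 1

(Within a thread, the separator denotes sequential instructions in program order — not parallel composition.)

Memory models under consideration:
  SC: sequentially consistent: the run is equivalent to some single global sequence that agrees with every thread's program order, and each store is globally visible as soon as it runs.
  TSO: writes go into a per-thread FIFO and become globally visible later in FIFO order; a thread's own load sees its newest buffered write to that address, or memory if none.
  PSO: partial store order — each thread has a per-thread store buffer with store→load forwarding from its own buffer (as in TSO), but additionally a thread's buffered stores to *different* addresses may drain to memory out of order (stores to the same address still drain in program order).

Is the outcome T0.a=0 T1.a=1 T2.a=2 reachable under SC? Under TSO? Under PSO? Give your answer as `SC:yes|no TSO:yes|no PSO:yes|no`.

outcome vector order: (T0.a,T1.a,T2.a)
SC: 9 outcomes — {<0 1 1>, <0 1 2>, <0 2 2>, <2 0 1>, <2 0 2>, <2 1 1>, <2 1 2>, <2 2 1>, <2 2 2>}
TSO: 12 outcomes — {<0 0 1>, <0 0 2>, <0 1 1>, <0 1 2>, <0 2 1>, <0 2 2>, <2 0 1>, <2 0 2>, <2 1 1>, <2 1 2>, <2 2 1>, <2 2 2>}
PSO: 12 outcomes — {<0 0 1>, <0 0 2>, <0 1 1>, <0 1 2>, <0 2 1>, <0 2 2>, <2 0 1>, <2 0 2>, <2 1 1>, <2 1 2>, <2 2 1>, <2 2 2>}
target <0 1 2> ∈ {SC,TSO,PSO}

SC:yes TSO:yes PSO:yes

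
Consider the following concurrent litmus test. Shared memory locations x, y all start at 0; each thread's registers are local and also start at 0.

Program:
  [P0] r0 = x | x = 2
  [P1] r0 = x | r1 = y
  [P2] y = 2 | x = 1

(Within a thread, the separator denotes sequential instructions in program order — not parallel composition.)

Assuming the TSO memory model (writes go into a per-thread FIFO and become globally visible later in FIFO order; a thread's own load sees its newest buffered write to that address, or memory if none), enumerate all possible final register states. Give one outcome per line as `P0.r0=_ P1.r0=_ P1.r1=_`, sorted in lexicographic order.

P0.r0=0 P1.r0=0 P1.r1=0
P0.r0=0 P1.r0=0 P1.r1=2
P0.r0=0 P1.r0=1 P1.r1=2
P0.r0=0 P1.r0=2 P1.r1=0
P0.r0=0 P1.r0=2 P1.r1=2
P0.r0=1 P1.r0=0 P1.r1=0
P0.r0=1 P1.r0=0 P1.r1=2
P0.r0=1 P1.r0=1 P1.r1=2
P0.r0=1 P1.r0=2 P1.r1=2

outcome vector order: (P0.r0,P1.r0,P1.r1)
|TSO outcomes| = 9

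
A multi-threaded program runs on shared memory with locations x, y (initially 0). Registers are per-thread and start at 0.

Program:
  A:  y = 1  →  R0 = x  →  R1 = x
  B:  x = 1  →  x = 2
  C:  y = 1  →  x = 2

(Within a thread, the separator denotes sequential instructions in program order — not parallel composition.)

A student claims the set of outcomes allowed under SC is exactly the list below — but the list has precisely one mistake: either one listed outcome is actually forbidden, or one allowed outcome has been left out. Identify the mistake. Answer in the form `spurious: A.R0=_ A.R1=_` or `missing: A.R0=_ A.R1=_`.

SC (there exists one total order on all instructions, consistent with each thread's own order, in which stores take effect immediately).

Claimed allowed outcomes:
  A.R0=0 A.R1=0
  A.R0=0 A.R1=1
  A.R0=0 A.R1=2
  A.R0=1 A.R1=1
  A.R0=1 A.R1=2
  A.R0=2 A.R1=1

outcome vector order: (A.R0,A.R1)
[SC] allowed = {00; 01; 02; 11; 12; 21; 22}
SC∖claimed = {22}

missing: A.R0=2 A.R1=2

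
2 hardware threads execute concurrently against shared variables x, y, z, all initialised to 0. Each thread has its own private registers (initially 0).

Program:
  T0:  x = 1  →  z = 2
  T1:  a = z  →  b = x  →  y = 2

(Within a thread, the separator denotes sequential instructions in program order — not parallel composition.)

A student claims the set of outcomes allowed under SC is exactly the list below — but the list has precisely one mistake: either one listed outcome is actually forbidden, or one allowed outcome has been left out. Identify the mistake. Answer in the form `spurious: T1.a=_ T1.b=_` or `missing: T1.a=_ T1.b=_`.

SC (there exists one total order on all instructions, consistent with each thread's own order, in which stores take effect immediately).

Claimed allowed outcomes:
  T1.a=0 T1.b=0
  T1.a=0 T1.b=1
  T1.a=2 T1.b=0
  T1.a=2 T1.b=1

spurious: T1.a=2 T1.b=0

outcome vector order: (T1.a,T1.b)
SC (3): 00; 01; 21
claimed∖SC = {20}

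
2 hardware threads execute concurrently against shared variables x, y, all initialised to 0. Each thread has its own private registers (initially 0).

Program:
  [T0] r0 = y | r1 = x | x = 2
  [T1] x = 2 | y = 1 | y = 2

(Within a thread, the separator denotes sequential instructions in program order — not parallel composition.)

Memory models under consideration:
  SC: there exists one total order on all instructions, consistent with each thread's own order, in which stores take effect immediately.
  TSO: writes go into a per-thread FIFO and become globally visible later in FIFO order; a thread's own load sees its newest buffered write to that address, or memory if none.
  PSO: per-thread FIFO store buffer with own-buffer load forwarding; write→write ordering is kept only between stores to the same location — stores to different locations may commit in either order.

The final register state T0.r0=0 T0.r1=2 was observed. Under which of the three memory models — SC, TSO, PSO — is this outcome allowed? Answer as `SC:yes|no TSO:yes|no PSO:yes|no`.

outcome vector order: (T0.r0,T0.r1)
SC (4): 0/0; 0/2; 1/2; 2/2
TSO (4): 0/0; 0/2; 1/2; 2/2
PSO (6): 0/0; 0/2; 1/0; 1/2; 2/0; 2/2
target 0/2 ∈ {SC,TSO,PSO}

SC:yes TSO:yes PSO:yes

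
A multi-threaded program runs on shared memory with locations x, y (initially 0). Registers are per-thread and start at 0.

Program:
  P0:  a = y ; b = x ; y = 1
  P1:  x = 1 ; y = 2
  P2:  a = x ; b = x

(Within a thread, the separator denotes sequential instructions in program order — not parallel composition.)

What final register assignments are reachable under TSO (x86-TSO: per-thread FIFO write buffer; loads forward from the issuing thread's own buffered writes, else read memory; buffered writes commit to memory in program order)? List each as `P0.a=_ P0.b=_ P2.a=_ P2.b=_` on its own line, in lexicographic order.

P0.a=0 P0.b=0 P2.a=0 P2.b=0
P0.a=0 P0.b=0 P2.a=0 P2.b=1
P0.a=0 P0.b=0 P2.a=1 P2.b=1
P0.a=0 P0.b=1 P2.a=0 P2.b=0
P0.a=0 P0.b=1 P2.a=0 P2.b=1
P0.a=0 P0.b=1 P2.a=1 P2.b=1
P0.a=2 P0.b=1 P2.a=0 P2.b=0
P0.a=2 P0.b=1 P2.a=0 P2.b=1
P0.a=2 P0.b=1 P2.a=1 P2.b=1

outcome vector order: (P0.a,P0.b,P2.a,P2.b)
|TSO outcomes| = 9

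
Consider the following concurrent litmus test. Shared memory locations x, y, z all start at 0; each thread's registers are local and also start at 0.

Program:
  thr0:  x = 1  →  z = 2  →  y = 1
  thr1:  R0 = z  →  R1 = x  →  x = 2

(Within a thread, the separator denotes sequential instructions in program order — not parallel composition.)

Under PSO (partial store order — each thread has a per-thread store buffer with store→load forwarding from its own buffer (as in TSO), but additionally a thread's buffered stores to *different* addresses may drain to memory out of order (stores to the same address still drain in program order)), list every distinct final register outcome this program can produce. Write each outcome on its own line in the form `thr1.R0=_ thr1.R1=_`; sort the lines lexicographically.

outcome vector order: (thr1.R0,thr1.R1)
|PSO outcomes| = 4

thr1.R0=0 thr1.R1=0
thr1.R0=0 thr1.R1=1
thr1.R0=2 thr1.R1=0
thr1.R0=2 thr1.R1=1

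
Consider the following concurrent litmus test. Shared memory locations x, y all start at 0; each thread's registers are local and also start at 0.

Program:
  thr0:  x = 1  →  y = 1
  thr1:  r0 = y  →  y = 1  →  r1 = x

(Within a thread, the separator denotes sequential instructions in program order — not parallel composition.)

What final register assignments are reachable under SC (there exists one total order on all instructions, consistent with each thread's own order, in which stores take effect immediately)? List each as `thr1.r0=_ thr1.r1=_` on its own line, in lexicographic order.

outcome vector order: (thr1.r0,thr1.r1)
|SC outcomes| = 3

thr1.r0=0 thr1.r1=0
thr1.r0=0 thr1.r1=1
thr1.r0=1 thr1.r1=1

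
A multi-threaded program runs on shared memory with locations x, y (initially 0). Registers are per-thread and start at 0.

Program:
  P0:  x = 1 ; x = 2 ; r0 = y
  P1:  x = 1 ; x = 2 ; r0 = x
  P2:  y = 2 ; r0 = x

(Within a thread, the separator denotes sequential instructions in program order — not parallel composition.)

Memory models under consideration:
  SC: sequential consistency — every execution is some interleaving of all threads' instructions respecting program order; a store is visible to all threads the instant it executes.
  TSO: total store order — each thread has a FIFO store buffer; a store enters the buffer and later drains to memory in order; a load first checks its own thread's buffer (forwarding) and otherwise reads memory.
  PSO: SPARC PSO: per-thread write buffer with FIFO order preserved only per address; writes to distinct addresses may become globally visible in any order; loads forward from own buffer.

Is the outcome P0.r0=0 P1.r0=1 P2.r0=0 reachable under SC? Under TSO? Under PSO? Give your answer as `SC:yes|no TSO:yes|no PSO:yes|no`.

outcome vector order: (P0.r0,P1.r0,P2.r0)
under SC → <0 1 2> <0 2 1> <0 2 2> <2 1 0> <2 1 1> <2 1 2> <2 2 0> <2 2 1> <2 2 2>
under TSO → <0 1 0> <0 1 1> <0 1 2> <0 2 0> <0 2 1> <0 2 2> <2 1 0> <2 1 1> <2 1 2> <2 2 0> <2 2 1> <2 2 2>
under PSO → <0 1 0> <0 1 1> <0 1 2> <0 2 0> <0 2 1> <0 2 2> <2 1 0> <2 1 1> <2 1 2> <2 2 0> <2 2 1> <2 2 2>
target <0 1 0> ∈ {TSO,PSO}

SC:no TSO:yes PSO:yes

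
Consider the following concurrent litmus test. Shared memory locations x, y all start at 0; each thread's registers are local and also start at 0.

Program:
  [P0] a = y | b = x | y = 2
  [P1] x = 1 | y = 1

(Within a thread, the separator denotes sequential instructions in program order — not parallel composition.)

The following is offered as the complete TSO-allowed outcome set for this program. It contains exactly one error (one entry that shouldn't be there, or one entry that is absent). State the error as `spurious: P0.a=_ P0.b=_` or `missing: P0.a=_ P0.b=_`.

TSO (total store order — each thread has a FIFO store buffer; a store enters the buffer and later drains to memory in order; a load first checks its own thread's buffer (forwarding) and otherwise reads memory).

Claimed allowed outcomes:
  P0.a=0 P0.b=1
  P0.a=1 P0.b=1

outcome vector order: (P0.a,P0.b)
TSO (3): 00, 01, 11
TSO∖claimed = {00}

missing: P0.a=0 P0.b=0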